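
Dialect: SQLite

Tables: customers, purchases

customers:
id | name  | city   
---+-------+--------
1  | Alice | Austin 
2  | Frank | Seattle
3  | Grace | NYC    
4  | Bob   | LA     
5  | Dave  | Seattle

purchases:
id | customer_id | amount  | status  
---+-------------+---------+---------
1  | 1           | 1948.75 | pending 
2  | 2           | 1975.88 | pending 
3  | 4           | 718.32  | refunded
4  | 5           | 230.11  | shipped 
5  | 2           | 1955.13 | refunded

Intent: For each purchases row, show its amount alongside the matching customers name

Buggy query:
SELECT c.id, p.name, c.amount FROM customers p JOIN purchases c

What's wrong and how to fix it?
Bug: Missing join condition: each purchases row is matched to all customers rows instead of just its own

Fix: Specify the join condition linking the foreign key to the parent id

Corrected query:
SELECT c.id, p.name, c.amount FROM customers p JOIN purchases c ON c.customer_id = p.id

Result:
id | name  | amount 
---+-------+--------
1  | Alice | 1948.75
2  | Frank | 1975.88
3  | Bob   | 718.32 
4  | Dave  | 230.11 
5  | Frank | 1955.13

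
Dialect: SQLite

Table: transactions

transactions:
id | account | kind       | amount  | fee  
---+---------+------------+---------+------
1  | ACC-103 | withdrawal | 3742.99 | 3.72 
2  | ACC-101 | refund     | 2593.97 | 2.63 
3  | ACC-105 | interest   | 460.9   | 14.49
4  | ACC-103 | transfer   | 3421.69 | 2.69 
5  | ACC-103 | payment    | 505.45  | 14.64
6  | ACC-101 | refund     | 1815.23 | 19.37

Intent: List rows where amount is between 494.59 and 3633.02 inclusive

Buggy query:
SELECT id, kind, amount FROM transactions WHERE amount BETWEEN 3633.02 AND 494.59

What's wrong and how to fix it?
Bug: The bounds are reversed; BETWEEN a AND b requires a <= b to match anything

Fix: Write BETWEEN 494.59 AND 3633.02

Corrected query:
SELECT id, kind, amount FROM transactions WHERE amount BETWEEN 494.59 AND 3633.02

Result:
id | kind     | amount 
---+----------+--------
2  | refund   | 2593.97
4  | transfer | 3421.69
5  | payment  | 505.45 
6  | refund   | 1815.23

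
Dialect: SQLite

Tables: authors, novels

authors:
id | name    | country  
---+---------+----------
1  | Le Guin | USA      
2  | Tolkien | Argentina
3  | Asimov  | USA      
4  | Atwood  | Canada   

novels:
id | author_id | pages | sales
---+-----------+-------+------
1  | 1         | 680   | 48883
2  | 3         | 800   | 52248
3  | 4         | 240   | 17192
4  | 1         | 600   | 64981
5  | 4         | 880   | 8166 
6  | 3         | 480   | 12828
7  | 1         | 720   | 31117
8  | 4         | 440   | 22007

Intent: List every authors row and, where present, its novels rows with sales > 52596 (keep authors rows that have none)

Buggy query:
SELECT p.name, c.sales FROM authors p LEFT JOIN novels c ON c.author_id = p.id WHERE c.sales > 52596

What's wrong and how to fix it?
Bug: Filtering c.sales in WHERE discards the NULL rows produced by LEFT JOIN, turning it into an inner join

Fix: Move the right-table condition into the ON clause so unmatched parents are kept

Corrected query:
SELECT p.name, c.sales FROM authors p LEFT JOIN novels c ON c.author_id = p.id AND c.sales > 52596

Result:
name    | sales
--------+------
Le Guin | 64981
Tolkien | NULL 
Asimov  | NULL 
Atwood  | NULL 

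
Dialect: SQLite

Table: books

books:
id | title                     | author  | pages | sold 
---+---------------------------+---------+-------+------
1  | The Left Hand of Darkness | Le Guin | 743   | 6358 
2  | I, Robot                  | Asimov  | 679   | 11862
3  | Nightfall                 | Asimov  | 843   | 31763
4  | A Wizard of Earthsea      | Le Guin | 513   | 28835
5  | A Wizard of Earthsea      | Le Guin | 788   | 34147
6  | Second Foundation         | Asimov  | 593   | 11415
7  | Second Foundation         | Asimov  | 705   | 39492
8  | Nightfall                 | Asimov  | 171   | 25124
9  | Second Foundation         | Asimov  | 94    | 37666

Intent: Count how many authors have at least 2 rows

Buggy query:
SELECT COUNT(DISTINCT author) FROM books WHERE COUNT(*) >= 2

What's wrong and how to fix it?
Bug: WHERE filters individual rows, not groups, so a group-level COUNT is invalid there

Fix: Use a subquery that GROUPs and filters with HAVING, then count its rows

Corrected query:
SELECT COUNT(*) FROM (SELECT author FROM books GROUP BY author HAVING COUNT(*) >= 2)

Result:
COUNT(*)
--------
2       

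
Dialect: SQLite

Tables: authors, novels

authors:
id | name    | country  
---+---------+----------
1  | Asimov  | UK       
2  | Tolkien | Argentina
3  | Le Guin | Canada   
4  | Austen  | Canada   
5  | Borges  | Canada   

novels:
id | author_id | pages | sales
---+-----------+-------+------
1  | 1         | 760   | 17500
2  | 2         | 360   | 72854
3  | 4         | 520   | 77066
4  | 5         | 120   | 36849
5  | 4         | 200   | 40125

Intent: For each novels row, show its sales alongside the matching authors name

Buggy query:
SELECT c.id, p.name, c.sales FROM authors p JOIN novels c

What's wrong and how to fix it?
Bug: JOIN with no ON clause produces a cartesian product; every novels row pairs with every authors row

Fix: Add ON c.author_id = p.id to the JOIN

Corrected query:
SELECT c.id, p.name, c.sales FROM authors p JOIN novels c ON c.author_id = p.id

Result:
id | name    | sales
---+---------+------
1  | Asimov  | 17500
2  | Tolkien | 72854
3  | Austen  | 77066
4  | Borges  | 36849
5  | Austen  | 40125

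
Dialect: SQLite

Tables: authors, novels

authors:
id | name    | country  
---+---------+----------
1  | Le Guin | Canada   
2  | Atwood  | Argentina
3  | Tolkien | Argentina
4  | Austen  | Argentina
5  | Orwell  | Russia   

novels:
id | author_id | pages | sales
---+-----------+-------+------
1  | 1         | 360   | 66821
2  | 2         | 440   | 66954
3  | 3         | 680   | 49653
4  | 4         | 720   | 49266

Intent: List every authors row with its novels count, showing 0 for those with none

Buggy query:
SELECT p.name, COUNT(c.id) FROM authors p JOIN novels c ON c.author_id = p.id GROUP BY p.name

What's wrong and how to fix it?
Bug: INNER JOIN drops authors rows that have no matching novels rows

Fix: Switch to LEFT JOIN to retain unmatched parent rows

Corrected query:
SELECT p.name, COUNT(c.id) FROM authors p LEFT JOIN novels c ON c.author_id = p.id GROUP BY p.name

Result:
name    | COUNT(c.id)
--------+------------
Atwood  | 1          
Austen  | 1          
Le Guin | 1          
Orwell  | 0          
Tolkien | 1          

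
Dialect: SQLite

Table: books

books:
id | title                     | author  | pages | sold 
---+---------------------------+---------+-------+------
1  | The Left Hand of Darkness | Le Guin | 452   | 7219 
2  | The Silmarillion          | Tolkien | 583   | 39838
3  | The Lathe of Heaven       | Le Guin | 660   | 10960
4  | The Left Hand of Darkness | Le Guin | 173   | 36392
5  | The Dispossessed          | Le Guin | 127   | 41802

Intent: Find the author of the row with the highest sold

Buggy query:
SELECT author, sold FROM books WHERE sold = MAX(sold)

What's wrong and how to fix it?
Bug: MAX(sold) is an aggregate and cannot be used directly in WHERE

Fix: Wrap MAX in a scalar subquery so WHERE compares against a single value

Corrected query:
SELECT author, sold FROM books WHERE sold = (SELECT MAX(sold) FROM books)

Result:
author  | sold 
--------+------
Le Guin | 41802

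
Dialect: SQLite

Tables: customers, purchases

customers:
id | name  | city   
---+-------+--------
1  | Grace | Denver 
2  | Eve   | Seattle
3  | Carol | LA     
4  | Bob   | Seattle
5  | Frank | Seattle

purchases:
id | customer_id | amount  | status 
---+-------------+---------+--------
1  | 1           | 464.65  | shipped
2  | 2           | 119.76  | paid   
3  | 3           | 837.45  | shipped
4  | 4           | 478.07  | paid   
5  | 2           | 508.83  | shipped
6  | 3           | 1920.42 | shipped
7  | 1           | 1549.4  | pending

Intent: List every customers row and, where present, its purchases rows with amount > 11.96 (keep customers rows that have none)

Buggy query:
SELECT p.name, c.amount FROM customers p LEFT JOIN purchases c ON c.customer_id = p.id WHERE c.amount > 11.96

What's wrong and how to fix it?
Bug: Filtering c.amount in WHERE discards the NULL rows produced by LEFT JOIN, turning it into an inner join

Fix: Put 'c.amount > 11.96' in the JOIN's ON clause instead of WHERE

Corrected query:
SELECT p.name, c.amount FROM customers p LEFT JOIN purchases c ON c.customer_id = p.id AND c.amount > 11.96

Result:
name  | amount 
------+--------
Grace | 464.65 
Grace | 1549.4 
Eve   | 119.76 
Eve   | 508.83 
Carol | 837.45 
Carol | 1920.42
Bob   | 478.07 
Frank | NULL   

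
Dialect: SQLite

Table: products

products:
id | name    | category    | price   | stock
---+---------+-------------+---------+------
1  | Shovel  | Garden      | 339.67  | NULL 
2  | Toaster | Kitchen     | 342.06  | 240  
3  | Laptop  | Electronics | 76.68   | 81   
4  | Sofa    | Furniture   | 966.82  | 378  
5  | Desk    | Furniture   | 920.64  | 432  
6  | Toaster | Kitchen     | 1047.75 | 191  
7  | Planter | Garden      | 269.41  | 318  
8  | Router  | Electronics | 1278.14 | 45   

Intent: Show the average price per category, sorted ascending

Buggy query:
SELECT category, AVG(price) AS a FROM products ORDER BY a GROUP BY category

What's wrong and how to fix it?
Bug: ORDER BY appears before GROUP BY; SQL clause order requires GROUP BY first

Fix: Reorder: SELECT … FROM … GROUP BY … ORDER BY …

Corrected query:
SELECT category, AVG(price) AS a FROM products GROUP BY category ORDER BY a

Result:
category    | a      
------------+--------
Garden      | 304.54 
Electronics | 677.41 
Kitchen     | 694.905
Furniture   | 943.73 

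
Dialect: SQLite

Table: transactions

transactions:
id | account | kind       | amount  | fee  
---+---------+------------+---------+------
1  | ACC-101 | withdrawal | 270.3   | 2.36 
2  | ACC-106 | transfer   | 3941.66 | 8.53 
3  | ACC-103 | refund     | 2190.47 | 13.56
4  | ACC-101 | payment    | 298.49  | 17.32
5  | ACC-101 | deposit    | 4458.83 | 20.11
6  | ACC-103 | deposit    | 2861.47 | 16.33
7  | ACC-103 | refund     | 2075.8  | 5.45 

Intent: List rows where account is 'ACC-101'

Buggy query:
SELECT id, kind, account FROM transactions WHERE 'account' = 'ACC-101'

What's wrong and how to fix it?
Bug: Single quotes denote string literals in SQL; the column name is being compared as a constant string

Fix: Reference the column as account without single quotes

Corrected query:
SELECT id, kind, account FROM transactions WHERE account = 'ACC-101'

Result:
id | kind       | account
---+------------+--------
1  | withdrawal | ACC-101
4  | payment    | ACC-101
5  | deposit    | ACC-101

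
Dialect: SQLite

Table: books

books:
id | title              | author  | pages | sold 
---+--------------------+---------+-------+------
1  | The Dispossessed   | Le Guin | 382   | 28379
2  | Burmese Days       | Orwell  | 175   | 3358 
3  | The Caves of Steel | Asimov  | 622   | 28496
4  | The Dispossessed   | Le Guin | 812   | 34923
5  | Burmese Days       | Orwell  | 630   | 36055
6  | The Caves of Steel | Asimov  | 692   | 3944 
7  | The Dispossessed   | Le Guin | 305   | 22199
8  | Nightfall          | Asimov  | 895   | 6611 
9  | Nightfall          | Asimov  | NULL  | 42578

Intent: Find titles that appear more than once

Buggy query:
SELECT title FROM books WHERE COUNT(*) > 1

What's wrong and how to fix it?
Bug: WHERE can't reference COUNT(*); aggregates are computed after WHERE

Fix: Group first, then use HAVING for the count condition

Corrected query:
SELECT title FROM books GROUP BY title HAVING COUNT(*) > 1

Result:
title             
------------------
Burmese Days      
Nightfall         
The Caves of Steel
The Dispossessed  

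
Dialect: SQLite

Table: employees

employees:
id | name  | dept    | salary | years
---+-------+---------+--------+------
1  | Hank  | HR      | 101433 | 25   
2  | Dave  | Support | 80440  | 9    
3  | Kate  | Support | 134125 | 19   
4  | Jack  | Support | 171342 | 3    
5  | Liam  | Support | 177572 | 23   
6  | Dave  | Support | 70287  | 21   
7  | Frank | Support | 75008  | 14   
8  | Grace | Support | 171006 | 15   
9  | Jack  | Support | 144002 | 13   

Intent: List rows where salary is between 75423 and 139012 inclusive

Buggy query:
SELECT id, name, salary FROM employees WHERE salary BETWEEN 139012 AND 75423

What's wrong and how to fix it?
Bug: BETWEEN expects the lower bound first; with 139012 AND 75423 the range is empty

Fix: Swap the bounds so the smaller value comes first

Corrected query:
SELECT id, name, salary FROM employees WHERE salary BETWEEN 75423 AND 139012

Result:
id | name | salary
---+------+-------
1  | Hank | 101433
2  | Dave | 80440 
3  | Kate | 134125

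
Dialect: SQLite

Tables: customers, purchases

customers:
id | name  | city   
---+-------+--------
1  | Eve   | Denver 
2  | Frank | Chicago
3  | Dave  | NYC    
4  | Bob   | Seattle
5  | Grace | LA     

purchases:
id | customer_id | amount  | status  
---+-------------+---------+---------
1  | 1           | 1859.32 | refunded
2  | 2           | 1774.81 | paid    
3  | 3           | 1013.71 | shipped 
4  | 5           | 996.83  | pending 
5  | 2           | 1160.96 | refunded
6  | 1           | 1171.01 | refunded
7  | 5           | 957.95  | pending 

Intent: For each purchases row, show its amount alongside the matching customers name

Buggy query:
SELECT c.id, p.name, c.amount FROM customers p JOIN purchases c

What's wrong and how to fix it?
Bug: JOIN with no ON clause produces a cartesian product; every purchases row pairs with every customers row

Fix: Specify the join condition linking the foreign key to the parent id

Corrected query:
SELECT c.id, p.name, c.amount FROM customers p JOIN purchases c ON c.customer_id = p.id

Result:
id | name  | amount 
---+-------+--------
1  | Eve   | 1859.32
2  | Frank | 1774.81
3  | Dave  | 1013.71
4  | Grace | 996.83 
5  | Frank | 1160.96
6  | Eve   | 1171.01
7  | Grace | 957.95 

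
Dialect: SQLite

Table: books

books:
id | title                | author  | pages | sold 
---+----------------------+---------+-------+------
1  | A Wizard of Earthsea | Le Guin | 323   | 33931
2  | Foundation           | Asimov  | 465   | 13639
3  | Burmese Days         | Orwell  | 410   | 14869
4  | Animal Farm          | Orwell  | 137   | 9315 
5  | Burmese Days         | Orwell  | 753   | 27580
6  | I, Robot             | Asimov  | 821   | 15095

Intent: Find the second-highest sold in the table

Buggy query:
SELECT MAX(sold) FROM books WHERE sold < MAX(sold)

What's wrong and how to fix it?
Bug: MAX(sold) on the right of the comparison is an aggregate-in-WHERE error

Fix: Compute the overall MAX in a subquery, then take MAX of rows below it

Corrected query:
SELECT MAX(sold) FROM books WHERE sold < (SELECT MAX(sold) FROM books)

Result:
MAX(sold)
---------
27580    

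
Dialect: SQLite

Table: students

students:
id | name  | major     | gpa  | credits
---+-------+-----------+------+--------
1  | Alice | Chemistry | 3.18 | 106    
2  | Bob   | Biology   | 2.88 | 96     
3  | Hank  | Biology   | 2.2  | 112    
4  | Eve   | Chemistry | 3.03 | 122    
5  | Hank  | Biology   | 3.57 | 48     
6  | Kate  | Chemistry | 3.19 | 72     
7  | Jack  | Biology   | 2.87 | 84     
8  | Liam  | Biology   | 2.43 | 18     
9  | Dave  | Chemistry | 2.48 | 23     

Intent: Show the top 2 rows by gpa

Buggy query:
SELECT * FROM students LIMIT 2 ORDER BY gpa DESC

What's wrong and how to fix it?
Bug: ORDER BY cannot follow LIMIT; LIMIT is the final clause

Fix: Swap the clauses: ORDER BY first, then LIMIT

Corrected query:
SELECT * FROM students ORDER BY gpa DESC LIMIT 2

Result:
id | name | major     | gpa  | credits
---+------+-----------+------+--------
5  | Hank | Biology   | 3.57 | 48     
6  | Kate | Chemistry | 3.19 | 72     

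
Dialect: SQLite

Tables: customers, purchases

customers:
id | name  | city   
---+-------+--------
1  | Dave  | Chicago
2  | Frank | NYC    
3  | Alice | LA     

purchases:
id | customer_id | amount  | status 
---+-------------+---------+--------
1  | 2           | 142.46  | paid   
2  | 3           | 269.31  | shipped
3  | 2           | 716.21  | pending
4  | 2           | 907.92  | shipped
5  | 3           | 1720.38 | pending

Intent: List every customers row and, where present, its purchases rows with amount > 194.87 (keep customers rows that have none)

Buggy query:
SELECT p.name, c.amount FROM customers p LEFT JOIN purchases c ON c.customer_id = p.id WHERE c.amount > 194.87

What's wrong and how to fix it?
Bug: A WHERE condition on the right-hand table after LEFT JOIN drops unmatched parents

Fix: Move the right-table condition into the ON clause so unmatched parents are kept

Corrected query:
SELECT p.name, c.amount FROM customers p LEFT JOIN purchases c ON c.customer_id = p.id AND c.amount > 194.87

Result:
name  | amount 
------+--------
Dave  | NULL   
Frank | 716.21 
Frank | 907.92 
Alice | 269.31 
Alice | 1720.38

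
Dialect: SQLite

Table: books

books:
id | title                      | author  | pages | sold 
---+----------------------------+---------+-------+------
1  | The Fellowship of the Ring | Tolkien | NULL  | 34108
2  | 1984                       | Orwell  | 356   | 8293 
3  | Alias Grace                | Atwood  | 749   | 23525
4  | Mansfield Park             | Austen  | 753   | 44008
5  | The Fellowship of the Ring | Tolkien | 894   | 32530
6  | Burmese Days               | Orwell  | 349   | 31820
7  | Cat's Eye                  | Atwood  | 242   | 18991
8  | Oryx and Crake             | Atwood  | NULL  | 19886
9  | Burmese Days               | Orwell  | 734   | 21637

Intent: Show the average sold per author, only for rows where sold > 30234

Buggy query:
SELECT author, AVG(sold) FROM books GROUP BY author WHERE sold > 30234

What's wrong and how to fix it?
Bug: Row-level WHERE must come before GROUP BY in the clause order

Fix: Move the WHERE clause before GROUP BY

Corrected query:
SELECT author, AVG(sold) FROM books WHERE sold > 30234 GROUP BY author

Result:
author  | AVG(sold)
--------+----------
Austen  | 44008    
Orwell  | 31820    
Tolkien | 33319    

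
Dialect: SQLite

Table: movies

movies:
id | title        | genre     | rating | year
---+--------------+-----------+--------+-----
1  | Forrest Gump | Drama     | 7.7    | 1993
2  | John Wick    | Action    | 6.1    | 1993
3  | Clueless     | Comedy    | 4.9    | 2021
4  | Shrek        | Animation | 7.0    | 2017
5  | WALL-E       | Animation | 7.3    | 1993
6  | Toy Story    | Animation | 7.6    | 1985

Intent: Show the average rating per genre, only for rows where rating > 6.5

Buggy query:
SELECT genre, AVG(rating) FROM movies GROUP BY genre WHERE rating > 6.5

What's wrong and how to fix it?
Bug: WHERE cannot follow GROUP BY

Fix: Move the WHERE clause before GROUP BY

Corrected query:
SELECT genre, AVG(rating) FROM movies WHERE rating > 6.5 GROUP BY genre

Result:
genre     | AVG(rating)
----------+------------
Animation | 7.3        
Drama     | 7.7        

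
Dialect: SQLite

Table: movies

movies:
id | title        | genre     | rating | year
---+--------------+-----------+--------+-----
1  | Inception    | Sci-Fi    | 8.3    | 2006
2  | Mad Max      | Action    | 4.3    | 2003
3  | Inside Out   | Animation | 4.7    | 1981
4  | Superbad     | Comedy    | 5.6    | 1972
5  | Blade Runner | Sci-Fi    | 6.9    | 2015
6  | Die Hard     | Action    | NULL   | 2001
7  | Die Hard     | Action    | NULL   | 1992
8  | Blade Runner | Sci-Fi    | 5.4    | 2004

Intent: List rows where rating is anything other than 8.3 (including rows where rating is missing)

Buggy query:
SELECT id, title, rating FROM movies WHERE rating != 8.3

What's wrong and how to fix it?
Bug: Inequality against NULL is unknown, not true; rows with NULL are dropped

Fix: Handle NULL separately with IS NULL alongside the inequality

Corrected query:
SELECT id, title, rating FROM movies WHERE rating != 8.3 OR rating IS NULL

Result:
id | title        | rating
---+--------------+-------
2  | Mad Max      | 4.3   
3  | Inside Out   | 4.7   
4  | Superbad     | 5.6   
5  | Blade Runner | 6.9   
6  | Die Hard     | NULL  
7  | Die Hard     | NULL  
8  | Blade Runner | 5.4   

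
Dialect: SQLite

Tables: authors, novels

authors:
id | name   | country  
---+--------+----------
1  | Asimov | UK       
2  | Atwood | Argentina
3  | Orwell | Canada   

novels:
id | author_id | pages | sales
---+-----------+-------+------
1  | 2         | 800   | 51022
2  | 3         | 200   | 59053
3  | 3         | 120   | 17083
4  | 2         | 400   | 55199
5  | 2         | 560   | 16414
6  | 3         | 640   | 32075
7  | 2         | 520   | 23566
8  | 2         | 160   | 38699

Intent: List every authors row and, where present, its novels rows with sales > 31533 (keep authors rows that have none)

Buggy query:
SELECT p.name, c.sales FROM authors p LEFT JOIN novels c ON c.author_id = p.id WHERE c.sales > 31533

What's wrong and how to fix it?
Bug: A WHERE condition on the right-hand table after LEFT JOIN drops unmatched parents

Fix: Put 'c.sales > 31533' in the JOIN's ON clause instead of WHERE

Corrected query:
SELECT p.name, c.sales FROM authors p LEFT JOIN novels c ON c.author_id = p.id AND c.sales > 31533

Result:
name   | sales
-------+------
Asimov | NULL 
Atwood | 38699
Atwood | 51022
Atwood | 55199
Orwell | 32075
Orwell | 59053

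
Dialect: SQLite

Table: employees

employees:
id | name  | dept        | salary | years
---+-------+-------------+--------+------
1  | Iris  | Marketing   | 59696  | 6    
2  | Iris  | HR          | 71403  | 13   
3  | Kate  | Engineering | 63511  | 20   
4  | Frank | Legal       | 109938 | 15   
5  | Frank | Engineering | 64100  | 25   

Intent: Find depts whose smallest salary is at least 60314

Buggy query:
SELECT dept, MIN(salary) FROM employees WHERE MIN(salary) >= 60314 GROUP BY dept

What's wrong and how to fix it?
Bug: MIN() in WHERE is a misuse of aggregate

Fix: Use HAVING for the per-group MIN condition

Corrected query:
SELECT dept, MIN(salary) FROM employees GROUP BY dept HAVING MIN(salary) >= 60314

Result:
dept        | MIN(salary)
------------+------------
Engineering | 63511      
HR          | 71403      
Legal       | 109938     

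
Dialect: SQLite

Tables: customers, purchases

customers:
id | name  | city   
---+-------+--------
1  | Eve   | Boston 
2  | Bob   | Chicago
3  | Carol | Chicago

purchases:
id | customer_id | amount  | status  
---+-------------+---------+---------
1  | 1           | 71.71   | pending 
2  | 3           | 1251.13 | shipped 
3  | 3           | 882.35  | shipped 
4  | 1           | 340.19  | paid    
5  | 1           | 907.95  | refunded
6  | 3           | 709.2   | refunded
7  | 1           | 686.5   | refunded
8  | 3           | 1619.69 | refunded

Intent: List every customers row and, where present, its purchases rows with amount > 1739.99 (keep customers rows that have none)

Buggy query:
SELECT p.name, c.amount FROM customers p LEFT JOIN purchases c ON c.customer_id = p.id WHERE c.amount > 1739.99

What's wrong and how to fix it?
Bug: Filtering c.amount in WHERE discards the NULL rows produced by LEFT JOIN, turning it into an inner join

Fix: Put 'c.amount > 1739.99' in the JOIN's ON clause instead of WHERE

Corrected query:
SELECT p.name, c.amount FROM customers p LEFT JOIN purchases c ON c.customer_id = p.id AND c.amount > 1739.99

Result:
name  | amount
------+-------
Eve   | NULL  
Bob   | NULL  
Carol | NULL  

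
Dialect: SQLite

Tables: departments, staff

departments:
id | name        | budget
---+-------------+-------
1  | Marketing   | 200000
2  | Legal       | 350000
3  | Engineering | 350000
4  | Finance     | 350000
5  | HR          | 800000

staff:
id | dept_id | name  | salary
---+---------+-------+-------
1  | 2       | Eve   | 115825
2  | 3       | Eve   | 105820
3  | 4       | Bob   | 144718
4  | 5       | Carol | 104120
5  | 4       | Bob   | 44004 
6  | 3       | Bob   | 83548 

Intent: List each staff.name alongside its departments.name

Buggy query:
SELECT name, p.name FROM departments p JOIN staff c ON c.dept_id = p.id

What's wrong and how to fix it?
Bug: Both tables have a 'name' column; the unqualified reference is ambiguous

Fix: Prefix ambiguous columns with the table alias

Corrected query:
SELECT c.name, p.name FROM departments p JOIN staff c ON c.dept_id = p.id

Result:
name  | name       
------+------------
Eve   | Legal      
Eve   | Engineering
Bob   | Finance    
Carol | HR         
Bob   | Finance    
Bob   | Engineering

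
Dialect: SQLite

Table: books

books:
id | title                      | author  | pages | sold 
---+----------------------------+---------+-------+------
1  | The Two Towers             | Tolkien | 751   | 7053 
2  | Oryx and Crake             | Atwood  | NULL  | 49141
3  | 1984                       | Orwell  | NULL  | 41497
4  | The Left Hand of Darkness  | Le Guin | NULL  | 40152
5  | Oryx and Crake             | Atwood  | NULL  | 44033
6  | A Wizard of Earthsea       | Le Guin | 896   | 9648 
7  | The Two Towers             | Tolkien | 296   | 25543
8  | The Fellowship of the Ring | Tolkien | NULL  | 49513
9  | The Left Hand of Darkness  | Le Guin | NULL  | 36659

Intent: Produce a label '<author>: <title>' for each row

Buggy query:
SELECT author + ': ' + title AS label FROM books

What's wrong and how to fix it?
Bug: SQLite uses || for string concatenation; + coerces text to numbers (yielding 0)

Fix: Use the || operator for string concatenation

Corrected query:
SELECT author || ': ' || title AS label FROM books

Result:
label                              
-----------------------------------
Tolkien: The Two Towers            
Atwood: Oryx and Crake             
Orwell: 1984                       
Le Guin: The Left Hand of Darkness 
Atwood: Oryx and Crake             
Le Guin: A Wizard of Earthsea      
Tolkien: The Two Towers            
Tolkien: The Fellowship of the Ring
Le Guin: The Left Hand of Darkness 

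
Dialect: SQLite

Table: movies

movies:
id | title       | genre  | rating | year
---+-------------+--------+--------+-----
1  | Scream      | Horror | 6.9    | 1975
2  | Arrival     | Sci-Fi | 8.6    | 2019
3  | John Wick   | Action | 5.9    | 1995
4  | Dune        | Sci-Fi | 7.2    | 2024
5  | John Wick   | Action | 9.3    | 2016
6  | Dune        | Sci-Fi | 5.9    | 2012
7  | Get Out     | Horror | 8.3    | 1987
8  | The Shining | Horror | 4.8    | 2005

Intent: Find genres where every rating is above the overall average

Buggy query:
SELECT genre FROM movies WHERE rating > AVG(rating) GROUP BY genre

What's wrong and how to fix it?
Bug: WHERE evaluates per row before aggregation, so AVG() is unavailable

Fix: Use a subquery for AVG and a HAVING MIN(...) filter so the condition holds for every row in the group

Corrected query:
SELECT genre FROM movies GROUP BY genre HAVING MIN(rating) > (SELECT AVG(rating) FROM movies)

Result:
(no rows)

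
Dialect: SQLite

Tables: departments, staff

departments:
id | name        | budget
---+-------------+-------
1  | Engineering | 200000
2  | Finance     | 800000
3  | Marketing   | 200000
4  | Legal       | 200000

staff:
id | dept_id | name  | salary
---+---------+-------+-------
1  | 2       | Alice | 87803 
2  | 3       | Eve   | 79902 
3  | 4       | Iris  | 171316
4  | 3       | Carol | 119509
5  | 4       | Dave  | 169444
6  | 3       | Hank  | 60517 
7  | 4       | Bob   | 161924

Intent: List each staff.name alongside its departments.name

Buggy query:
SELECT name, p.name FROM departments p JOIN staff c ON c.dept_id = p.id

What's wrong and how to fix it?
Bug: Both tables have a 'name' column; the unqualified reference is ambiguous

Fix: Prefix ambiguous columns with the table alias

Corrected query:
SELECT c.name, p.name FROM departments p JOIN staff c ON c.dept_id = p.id

Result:
name  | name     
------+----------
Alice | Finance  
Eve   | Marketing
Iris  | Legal    
Carol | Marketing
Dave  | Legal    
Hank  | Marketing
Bob   | Legal    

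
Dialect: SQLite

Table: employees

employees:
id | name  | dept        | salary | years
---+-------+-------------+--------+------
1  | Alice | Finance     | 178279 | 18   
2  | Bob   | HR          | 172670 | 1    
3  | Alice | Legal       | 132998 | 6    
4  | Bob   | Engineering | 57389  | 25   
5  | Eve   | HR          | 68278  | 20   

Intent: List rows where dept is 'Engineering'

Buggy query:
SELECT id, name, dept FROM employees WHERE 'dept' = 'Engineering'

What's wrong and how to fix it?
Bug: Single quotes denote string literals in SQL; the column name is being compared as a constant string

Fix: Remove the quotes around the column name (or use double quotes for an identifier)

Corrected query:
SELECT id, name, dept FROM employees WHERE dept = 'Engineering'

Result:
id | name | dept       
---+------+------------
4  | Bob  | Engineering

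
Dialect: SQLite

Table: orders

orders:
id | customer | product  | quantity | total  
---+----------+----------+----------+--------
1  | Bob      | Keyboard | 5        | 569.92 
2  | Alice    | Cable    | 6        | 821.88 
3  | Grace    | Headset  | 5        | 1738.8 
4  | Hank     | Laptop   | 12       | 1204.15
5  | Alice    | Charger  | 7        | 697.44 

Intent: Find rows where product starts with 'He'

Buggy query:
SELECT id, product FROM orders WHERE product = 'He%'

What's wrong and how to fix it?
Bug: '=' compares the literal string including the % character; pattern matching needs LIKE

Fix: Use LIKE for wildcard pattern matching

Corrected query:
SELECT id, product FROM orders WHERE product LIKE 'He%'

Result:
id | product
---+--------
3  | Headset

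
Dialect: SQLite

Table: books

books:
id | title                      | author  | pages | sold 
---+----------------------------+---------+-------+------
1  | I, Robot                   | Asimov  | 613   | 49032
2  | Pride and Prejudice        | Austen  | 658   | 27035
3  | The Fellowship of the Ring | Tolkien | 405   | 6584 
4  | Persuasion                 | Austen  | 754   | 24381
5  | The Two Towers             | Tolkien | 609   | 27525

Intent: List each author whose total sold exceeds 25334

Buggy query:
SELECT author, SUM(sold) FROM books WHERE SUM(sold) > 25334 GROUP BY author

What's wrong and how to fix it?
Bug: Aggregate functions cannot appear in a WHERE clause

Fix: Move the aggregate condition to a HAVING clause

Corrected query:
SELECT author, SUM(sold) FROM books GROUP BY author HAVING SUM(sold) > 25334

Result:
author  | SUM(sold)
--------+----------
Asimov  | 49032    
Austen  | 51416    
Tolkien | 34109    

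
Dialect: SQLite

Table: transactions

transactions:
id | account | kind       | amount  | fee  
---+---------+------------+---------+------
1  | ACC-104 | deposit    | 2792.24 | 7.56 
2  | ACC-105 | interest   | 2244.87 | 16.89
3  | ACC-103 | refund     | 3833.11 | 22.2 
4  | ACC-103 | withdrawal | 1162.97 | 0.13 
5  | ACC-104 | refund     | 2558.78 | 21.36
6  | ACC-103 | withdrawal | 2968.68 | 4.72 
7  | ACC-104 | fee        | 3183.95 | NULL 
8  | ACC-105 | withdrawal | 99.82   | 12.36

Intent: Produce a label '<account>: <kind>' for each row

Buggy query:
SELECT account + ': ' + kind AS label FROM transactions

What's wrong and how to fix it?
Bug: SQLite uses || for string concatenation; + coerces text to numbers (yielding 0)

Fix: Use the || operator for string concatenation

Corrected query:
SELECT account || ': ' || kind AS label FROM transactions

Result:
label              
-------------------
ACC-104: deposit   
ACC-105: interest  
ACC-103: refund    
ACC-103: withdrawal
ACC-104: refund    
ACC-103: withdrawal
ACC-104: fee       
ACC-105: withdrawal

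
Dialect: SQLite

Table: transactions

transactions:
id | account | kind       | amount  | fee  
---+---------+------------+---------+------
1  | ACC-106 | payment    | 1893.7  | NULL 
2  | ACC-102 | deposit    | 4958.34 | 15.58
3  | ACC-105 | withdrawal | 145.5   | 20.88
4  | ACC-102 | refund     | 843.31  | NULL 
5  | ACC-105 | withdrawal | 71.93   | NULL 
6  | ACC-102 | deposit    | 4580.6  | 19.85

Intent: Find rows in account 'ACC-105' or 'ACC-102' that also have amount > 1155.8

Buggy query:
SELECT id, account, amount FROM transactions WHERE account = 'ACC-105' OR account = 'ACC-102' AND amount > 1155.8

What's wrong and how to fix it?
Bug: Without parentheses, AND is evaluated before OR, so the amount filter only applies to the 'ACC-102' branch

Fix: Add parentheses around the OR so the AND applies to both alternatives

Corrected query:
SELECT id, account, amount FROM transactions WHERE (account = 'ACC-105' OR account = 'ACC-102') AND amount > 1155.8

Result:
id | account | amount 
---+---------+--------
2  | ACC-102 | 4958.34
6  | ACC-102 | 4580.6 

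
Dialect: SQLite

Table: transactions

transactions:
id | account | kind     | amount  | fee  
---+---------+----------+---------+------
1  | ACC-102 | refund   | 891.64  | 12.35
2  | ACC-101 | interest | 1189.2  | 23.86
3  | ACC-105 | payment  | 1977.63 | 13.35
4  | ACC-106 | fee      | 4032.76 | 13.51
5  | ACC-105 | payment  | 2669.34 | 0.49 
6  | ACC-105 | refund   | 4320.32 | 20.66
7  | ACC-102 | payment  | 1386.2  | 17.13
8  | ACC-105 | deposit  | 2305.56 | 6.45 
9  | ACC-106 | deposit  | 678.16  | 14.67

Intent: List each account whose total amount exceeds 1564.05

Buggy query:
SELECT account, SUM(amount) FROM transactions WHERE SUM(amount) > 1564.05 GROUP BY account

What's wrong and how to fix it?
Bug: WHERE runs before GROUP BY, so aggregates aren't available there

Fix: Use HAVING (which filters groups after aggregation) instead of WHERE

Corrected query:
SELECT account, SUM(amount) FROM transactions GROUP BY account HAVING SUM(amount) > 1564.05

Result:
account | SUM(amount)
--------+------------
ACC-102 | 2277.84    
ACC-105 | 11272.85   
ACC-106 | 4710.92    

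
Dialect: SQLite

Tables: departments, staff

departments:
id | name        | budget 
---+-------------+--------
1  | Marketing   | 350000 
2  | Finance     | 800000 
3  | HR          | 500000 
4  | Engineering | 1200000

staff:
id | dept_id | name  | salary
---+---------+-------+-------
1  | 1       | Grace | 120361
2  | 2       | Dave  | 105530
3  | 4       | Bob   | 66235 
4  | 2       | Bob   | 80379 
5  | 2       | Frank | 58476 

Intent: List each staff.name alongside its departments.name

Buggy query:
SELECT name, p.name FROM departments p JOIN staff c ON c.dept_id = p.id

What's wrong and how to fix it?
Bug: 'name' exists in both joined tables, so the database can't tell which one is meant

Fix: Qualify the column with its table alias (c.name)

Corrected query:
SELECT c.name, p.name FROM departments p JOIN staff c ON c.dept_id = p.id

Result:
name  | name       
------+------------
Grace | Marketing  
Dave  | Finance    
Bob   | Engineering
Bob   | Finance    
Frank | Finance    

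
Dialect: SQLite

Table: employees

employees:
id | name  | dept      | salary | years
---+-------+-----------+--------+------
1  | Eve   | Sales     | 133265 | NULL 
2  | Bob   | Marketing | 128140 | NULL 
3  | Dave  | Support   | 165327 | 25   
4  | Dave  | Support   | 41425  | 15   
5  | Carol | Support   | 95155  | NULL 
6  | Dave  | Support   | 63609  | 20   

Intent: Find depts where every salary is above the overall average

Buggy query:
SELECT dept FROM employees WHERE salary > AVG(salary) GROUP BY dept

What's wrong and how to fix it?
Bug: AVG() is an aggregate; it can't sit directly in WHERE

Fix: Compute the overall average in a scalar subquery and compare each group's MIN against it in HAVING

Corrected query:
SELECT dept FROM employees GROUP BY dept HAVING MIN(salary) > (SELECT AVG(salary) FROM employees)

Result:
dept     
---------
Marketing
Sales    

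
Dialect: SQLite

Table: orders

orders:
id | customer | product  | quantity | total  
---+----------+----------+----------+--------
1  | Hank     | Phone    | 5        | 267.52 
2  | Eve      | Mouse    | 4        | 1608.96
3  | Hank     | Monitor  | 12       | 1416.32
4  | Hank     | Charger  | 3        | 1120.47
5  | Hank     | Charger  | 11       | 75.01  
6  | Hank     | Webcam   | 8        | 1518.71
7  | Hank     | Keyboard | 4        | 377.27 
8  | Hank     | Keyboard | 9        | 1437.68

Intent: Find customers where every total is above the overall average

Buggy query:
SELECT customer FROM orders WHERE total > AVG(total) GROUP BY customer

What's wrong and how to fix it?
Bug: WHERE evaluates per row before aggregation, so AVG() is unavailable

Fix: Use a subquery for AVG and a HAVING MIN(...) filter so the condition holds for every row in the group

Corrected query:
SELECT customer FROM orders GROUP BY customer HAVING MIN(total) > (SELECT AVG(total) FROM orders)

Result:
customer
--------
Eve     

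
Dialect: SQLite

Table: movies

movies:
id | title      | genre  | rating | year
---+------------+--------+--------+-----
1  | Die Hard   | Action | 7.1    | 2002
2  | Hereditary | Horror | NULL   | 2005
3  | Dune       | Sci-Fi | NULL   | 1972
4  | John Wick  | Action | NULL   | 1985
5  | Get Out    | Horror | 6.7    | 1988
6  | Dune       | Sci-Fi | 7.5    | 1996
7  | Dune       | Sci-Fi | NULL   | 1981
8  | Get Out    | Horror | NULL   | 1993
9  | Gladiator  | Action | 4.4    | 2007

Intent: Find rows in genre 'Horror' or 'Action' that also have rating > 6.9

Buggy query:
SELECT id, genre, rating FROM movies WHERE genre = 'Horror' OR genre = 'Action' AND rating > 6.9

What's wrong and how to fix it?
Bug: AND binds tighter than OR, so this parses as genre = 'Horror' OR (genre = 'Action' AND rating > 6.9)

Fix: Group the OR with parentheses (or use IN), then AND the threshold

Corrected query:
SELECT id, genre, rating FROM movies WHERE (genre = 'Horror' OR genre = 'Action') AND rating > 6.9

Result:
id | genre  | rating
---+--------+-------
1  | Action | 7.1   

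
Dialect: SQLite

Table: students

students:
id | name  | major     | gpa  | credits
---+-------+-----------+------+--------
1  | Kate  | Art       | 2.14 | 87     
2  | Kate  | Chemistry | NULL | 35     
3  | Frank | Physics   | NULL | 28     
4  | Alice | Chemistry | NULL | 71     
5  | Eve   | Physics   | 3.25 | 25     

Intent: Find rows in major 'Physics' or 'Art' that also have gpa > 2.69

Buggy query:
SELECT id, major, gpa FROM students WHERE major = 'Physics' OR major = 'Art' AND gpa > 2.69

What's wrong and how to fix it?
Bug: Without parentheses, AND is evaluated before OR, so the gpa filter only applies to the 'Art' branch

Fix: Add parentheses around the OR so the AND applies to both alternatives

Corrected query:
SELECT id, major, gpa FROM students WHERE (major = 'Physics' OR major = 'Art') AND gpa > 2.69

Result:
id | major   | gpa 
---+---------+-----
5  | Physics | 3.25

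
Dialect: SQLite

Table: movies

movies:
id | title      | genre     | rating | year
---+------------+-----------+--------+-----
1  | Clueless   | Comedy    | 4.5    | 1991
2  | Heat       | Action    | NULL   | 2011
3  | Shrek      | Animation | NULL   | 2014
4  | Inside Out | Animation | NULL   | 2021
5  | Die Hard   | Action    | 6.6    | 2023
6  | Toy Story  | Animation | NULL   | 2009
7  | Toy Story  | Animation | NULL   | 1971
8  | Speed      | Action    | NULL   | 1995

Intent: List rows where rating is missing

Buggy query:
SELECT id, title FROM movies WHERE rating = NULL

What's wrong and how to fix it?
Bug: '= NULL' is always unknown in SQL three-valued logic, so no rows match

Fix: Replace '= NULL' with 'IS NULL'

Corrected query:
SELECT id, title FROM movies WHERE rating IS NULL

Result:
id | title     
---+-----------
2  | Heat      
3  | Shrek     
4  | Inside Out
6  | Toy Story 
7  | Toy Story 
8  | Speed     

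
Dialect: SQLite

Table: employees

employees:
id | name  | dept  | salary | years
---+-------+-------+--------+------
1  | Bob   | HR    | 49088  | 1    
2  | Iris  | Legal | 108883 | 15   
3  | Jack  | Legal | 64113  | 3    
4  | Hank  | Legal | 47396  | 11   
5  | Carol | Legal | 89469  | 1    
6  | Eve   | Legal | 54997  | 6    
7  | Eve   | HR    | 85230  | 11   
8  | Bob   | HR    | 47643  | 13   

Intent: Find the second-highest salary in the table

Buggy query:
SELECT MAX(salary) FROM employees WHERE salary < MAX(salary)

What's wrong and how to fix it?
Bug: MAX(salary) on the right of the comparison is an aggregate-in-WHERE error

Fix: Put the inner MAX in a scalar subquery

Corrected query:
SELECT MAX(salary) FROM employees WHERE salary < (SELECT MAX(salary) FROM employees)

Result:
MAX(salary)
-----------
89469      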